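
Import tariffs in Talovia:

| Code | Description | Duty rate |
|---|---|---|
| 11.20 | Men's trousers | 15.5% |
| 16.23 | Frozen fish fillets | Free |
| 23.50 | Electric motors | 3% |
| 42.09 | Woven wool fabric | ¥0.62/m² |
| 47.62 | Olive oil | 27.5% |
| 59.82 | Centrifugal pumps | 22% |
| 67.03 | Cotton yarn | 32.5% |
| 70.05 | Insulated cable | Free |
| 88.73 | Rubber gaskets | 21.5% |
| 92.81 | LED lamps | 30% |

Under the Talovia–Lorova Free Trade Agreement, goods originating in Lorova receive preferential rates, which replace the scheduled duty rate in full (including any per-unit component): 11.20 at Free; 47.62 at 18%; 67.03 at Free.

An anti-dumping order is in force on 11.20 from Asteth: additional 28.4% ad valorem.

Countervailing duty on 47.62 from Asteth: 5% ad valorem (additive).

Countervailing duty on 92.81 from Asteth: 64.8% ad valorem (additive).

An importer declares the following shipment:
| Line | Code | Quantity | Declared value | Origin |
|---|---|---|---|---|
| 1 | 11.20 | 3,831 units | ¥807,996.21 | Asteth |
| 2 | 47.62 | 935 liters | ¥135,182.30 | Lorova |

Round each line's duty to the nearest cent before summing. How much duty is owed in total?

¥379,043.15

Line 1 (11.20, Asteth, 3,831 units, ¥807,996.21):
Base rate for 11.20 is 15.5%.
11.20 has an FTA preferential rate, but origin Asteth is not Lorova; base rate stands.
Additional duty on 11.20 from Asteth: +28.4%. Applied ad valorem rate: 15.5% + 28.4% = 43.9%.
Duty = ¥807,996.21 × 43.9% = ¥354,710.34.
Line 2 (47.62, Lorova, 935 liters, ¥135,182.30):
Base rate for 47.62 is 27.5%.
Origin Lorova qualifies under the Talovia–Lorova agreement and 47.62 is covered: preferential rate 18% applies instead.
The additional-duty order on 47.62 targets Asteth, not Lorova; it does not apply.
Duty = ¥135,182.30 × 18% = ¥24,332.81.
Total = ¥354,710.34 + ¥24,332.81 = ¥379,043.15.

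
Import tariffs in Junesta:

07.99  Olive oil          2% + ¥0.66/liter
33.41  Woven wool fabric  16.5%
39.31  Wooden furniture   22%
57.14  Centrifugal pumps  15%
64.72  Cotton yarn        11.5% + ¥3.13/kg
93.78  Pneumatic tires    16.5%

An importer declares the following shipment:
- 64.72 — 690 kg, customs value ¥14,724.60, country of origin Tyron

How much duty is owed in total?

¥3,853.03

Line 1 (64.72, Tyron, 690 kg, ¥14,724.60):
Base rate for 64.72 is 11.5% + ¥3.13/kg.
Duty = ¥14,724.60 × 11.5% + 690 × ¥3.13 = ¥3,853.03.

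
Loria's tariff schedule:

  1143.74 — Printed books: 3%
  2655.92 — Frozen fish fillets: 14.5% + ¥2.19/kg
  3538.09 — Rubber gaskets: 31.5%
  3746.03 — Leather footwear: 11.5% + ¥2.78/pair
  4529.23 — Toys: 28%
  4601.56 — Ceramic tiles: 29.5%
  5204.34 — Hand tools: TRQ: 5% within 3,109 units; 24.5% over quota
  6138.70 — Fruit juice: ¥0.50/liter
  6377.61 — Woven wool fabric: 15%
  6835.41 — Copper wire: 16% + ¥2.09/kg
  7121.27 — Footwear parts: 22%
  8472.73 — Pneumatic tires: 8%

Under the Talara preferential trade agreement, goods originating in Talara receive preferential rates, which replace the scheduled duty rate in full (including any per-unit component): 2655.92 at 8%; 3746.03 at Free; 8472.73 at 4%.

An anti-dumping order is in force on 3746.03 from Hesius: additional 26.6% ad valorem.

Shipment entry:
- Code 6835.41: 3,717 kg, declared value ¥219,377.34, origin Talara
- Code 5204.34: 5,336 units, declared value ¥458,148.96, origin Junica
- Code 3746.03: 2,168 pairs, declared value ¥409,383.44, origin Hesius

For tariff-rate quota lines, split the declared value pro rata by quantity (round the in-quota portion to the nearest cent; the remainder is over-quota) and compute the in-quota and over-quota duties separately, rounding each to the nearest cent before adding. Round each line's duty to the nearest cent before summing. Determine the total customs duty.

¥265,064.47

Line 1 (6835.41, Talara, 3,717 kg, ¥219,377.34):
Base rate for 6835.41 is 16% + ¥2.09/kg.
Origin Talara is the FTA partner but 6835.41 is not on the preference list; base rate stands.
Duty = ¥219,377.34 × 16% + 3,717 × ¥2.09 = ¥42,868.90.
Line 2 (5204.34, Junica, 5,336 units, ¥458,148.96):
Code 5204.34 is under a tariff-rate quota (threshold 3,109 units). In-quota: 3,109 units at 5%; over-quota: 2,227 units at 24.5%.
Pro-rata value split: in-quota = ¥458,148.96 × 3,109/5,336 = ¥266,938.74; over-quota = ¥458,148.96 − ¥266,938.74 = ¥191,210.22.
In-quota duty = ¥266,938.74 × 5% = ¥13,346.94. Over-quota duty = ¥191,210.22 × 24.5% = ¥46,846.50.
Line duty = ¥13,346.94 + ¥46,846.50 = ¥60,193.44.
Line 3 (3746.03, Hesius, 2,168 pairs, ¥409,383.44):
Base rate for 3746.03 is 11.5% + ¥2.78/pair.
3746.03 has an FTA preferential rate, but origin Hesius is not Talara; base rate stands.
Additional duty on 3746.03 from Hesius: +26.6%. Applied ad valorem rate: 11.5% + 26.6% = 38.1%.
Duty = ¥409,383.44 × 38.1% + 2,168 × ¥2.78 = ¥162,002.13.
Total = ¥42,868.90 + ¥60,193.44 + ¥162,002.13 = ¥265,064.47.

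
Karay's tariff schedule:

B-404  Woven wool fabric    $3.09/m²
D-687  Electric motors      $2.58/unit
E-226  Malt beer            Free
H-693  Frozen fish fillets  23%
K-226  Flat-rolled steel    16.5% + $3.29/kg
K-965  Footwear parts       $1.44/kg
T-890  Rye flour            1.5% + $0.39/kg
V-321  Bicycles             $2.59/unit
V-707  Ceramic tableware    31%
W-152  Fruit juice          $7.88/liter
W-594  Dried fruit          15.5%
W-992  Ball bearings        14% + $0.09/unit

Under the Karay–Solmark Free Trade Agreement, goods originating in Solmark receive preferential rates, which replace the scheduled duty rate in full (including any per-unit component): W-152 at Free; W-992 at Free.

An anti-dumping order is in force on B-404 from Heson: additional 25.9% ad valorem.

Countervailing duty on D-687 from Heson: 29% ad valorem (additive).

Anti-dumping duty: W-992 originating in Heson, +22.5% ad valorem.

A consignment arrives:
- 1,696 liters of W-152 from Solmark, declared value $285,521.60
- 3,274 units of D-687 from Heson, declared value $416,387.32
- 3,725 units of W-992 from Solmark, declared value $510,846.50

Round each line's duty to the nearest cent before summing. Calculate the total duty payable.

Line 1 (W-152, Solmark, 1,696 liters, $285,521.60):
Base rate for W-152 is $7.88/liter.
Origin Solmark qualifies under the Karay–Solmark agreement and W-152 is covered: preferential rate Free applies instead.
Duty = $285,521.60 × 0% = $0.00.
Line 2 (D-687, Heson, 3,274 units, $416,387.32):
Base rate for D-687 is $2.58/unit.
Additional duty on D-687 from Heson: +29% ad valorem. Applied ad valorem rate = 29%.
Duty = $416,387.32 × 29% + 3,274 × $2.58 = $129,199.24.
Line 3 (W-992, Solmark, 3,725 units, $510,846.50):
Base rate for W-992 is 14% + $0.09/unit.
Origin Solmark qualifies under the Karay–Solmark agreement and W-992 is covered: preferential rate Free applies instead.
The additional-duty order on W-992 targets Heson, not Solmark; it does not apply.
Duty = $510,846.50 × 0% = $0.00.
Total = $0.00 + $129,199.24 + $0.00 = $129,199.24.

$129,199.24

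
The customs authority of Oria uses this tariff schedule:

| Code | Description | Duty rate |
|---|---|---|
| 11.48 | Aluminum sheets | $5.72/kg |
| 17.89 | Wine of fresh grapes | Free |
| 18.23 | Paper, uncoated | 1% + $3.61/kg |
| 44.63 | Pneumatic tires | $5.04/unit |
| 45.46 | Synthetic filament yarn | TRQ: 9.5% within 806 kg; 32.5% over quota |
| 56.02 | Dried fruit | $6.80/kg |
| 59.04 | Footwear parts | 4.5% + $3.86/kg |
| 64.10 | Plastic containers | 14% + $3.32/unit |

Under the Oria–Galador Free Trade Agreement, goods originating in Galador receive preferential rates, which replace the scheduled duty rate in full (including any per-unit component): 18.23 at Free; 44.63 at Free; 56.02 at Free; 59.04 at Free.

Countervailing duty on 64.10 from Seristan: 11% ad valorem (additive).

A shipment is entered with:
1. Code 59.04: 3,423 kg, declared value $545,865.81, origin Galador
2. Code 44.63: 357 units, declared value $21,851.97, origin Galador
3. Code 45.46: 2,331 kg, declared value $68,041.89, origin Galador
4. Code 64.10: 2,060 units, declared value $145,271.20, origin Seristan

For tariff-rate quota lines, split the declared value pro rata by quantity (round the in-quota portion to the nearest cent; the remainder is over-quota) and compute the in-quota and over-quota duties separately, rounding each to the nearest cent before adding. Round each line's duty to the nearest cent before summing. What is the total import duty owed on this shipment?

$59,859.37

Line 1 (59.04, Galador, 3,423 kg, $545,865.81):
Base rate for 59.04 is 4.5% + $3.86/kg.
Origin Galador qualifies under the Oria–Galador agreement and 59.04 is covered: preferential rate Free applies instead.
Duty = $545,865.81 × 0% = $0.00.
Line 2 (44.63, Galador, 357 units, $21,851.97):
Base rate for 44.63 is $5.04/unit.
Origin Galador qualifies under the Oria–Galador agreement and 44.63 is covered: preferential rate Free applies instead.
Duty = $21,851.97 × 0% = $0.00.
Line 3 (45.46, Galador, 2,331 kg, $68,041.89):
Code 45.46 is under a tariff-rate quota (threshold 806 kg). In-quota: 806 kg at 9.5%; over-quota: 1,525 kg at 32.5%.
Pro-rata value split: in-quota = $68,041.89 × 806/2,331 = $23,527.14; over-quota = $68,041.89 − $23,527.14 = $44,514.75.
In-quota duty = $23,527.14 × 9.5% = $2,235.08. Over-quota duty = $44,514.75 × 32.5% = $14,467.29.
Line duty = $2,235.08 + $14,467.29 = $16,702.37.
Line 4 (64.10, Seristan, 2,060 units, $145,271.20):
Base rate for 64.10 is 14% + $3.32/unit.
Additional duty on 64.10 from Seristan: +11%. Applied ad valorem rate: 14% + 11% = 25%.
Duty = $145,271.20 × 25% + 2,060 × $3.32 = $43,157.00.
Total = $0.00 + $0.00 + $16,702.37 + $43,157.00 = $59,859.37.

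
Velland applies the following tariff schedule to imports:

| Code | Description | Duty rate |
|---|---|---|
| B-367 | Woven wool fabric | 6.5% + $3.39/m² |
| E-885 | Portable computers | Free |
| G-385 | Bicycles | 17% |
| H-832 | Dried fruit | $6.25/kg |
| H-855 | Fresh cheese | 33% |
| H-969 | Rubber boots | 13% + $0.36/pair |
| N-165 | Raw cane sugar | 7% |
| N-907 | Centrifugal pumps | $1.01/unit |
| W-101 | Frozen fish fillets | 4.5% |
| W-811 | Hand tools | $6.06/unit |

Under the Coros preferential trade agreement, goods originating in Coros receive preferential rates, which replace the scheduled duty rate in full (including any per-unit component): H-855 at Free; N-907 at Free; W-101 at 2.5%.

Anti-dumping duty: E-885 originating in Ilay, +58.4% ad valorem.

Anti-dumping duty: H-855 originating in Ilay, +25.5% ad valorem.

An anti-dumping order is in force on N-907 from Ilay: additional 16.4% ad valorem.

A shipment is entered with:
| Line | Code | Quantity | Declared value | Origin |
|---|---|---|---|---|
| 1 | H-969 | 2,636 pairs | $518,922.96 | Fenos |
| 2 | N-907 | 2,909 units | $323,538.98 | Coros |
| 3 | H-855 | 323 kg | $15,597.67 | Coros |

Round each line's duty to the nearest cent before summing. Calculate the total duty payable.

$68,408.94

Line 1 (H-969, Fenos, 2,636 pairs, $518,922.96):
Base rate for H-969 is 13% + $0.36/pair.
Duty = $518,922.96 × 13% + 2,636 × $0.36 = $68,408.94.
Line 2 (N-907, Coros, 2,909 units, $323,538.98):
Base rate for N-907 is $1.01/unit.
Origin Coros qualifies under the Velland–Coros agreement and N-907 is covered: preferential rate Free applies instead.
The additional-duty order on N-907 targets Ilay, not Coros; it does not apply.
Duty = $323,538.98 × 0% = $0.00.
Line 3 (H-855, Coros, 323 kg, $15,597.67):
Base rate for H-855 is 33%.
Origin Coros qualifies under the Velland–Coros agreement and H-855 is covered: preferential rate Free applies instead.
The additional-duty order on H-855 targets Ilay, not Coros; it does not apply.
Duty = $15,597.67 × 0% = $0.00.
Total = $68,408.94 + $0.00 + $0.00 = $68,408.94.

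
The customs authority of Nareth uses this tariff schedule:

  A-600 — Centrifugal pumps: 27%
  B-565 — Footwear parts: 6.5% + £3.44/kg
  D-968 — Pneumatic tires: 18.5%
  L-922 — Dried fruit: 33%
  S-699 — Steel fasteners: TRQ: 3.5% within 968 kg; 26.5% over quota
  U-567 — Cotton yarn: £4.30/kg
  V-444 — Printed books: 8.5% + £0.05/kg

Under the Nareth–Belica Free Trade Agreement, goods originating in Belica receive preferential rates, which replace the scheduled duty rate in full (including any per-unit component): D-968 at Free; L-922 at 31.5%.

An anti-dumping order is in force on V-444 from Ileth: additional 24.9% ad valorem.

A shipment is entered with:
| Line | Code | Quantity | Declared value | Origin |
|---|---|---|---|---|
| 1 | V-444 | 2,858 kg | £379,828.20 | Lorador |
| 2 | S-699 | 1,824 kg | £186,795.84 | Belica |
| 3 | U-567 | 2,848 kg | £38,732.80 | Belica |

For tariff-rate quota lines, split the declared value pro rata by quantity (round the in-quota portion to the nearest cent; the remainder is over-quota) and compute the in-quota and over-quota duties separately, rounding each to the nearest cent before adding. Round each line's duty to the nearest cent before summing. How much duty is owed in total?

£71,375.03

Line 1 (V-444, Lorador, 2,858 kg, £379,828.20):
Base rate for V-444 is 8.5% + £0.05/kg.
The additional-duty order on V-444 targets Ileth, not Lorador; it does not apply.
Duty = £379,828.20 × 8.5% + 2,858 × £0.05 = £32,428.30.
Line 2 (S-699, Belica, 1,824 kg, £186,795.84):
Code S-699 is under a tariff-rate quota (threshold 968 kg). In-quota: 968 kg at 3.5%; over-quota: 856 kg at 26.5%.
Pro-rata value split: in-quota = £186,795.84 × 968/1,824 = £99,132.88; over-quota = £186,795.84 − £99,132.88 = £87,662.96.
In-quota duty = £99,132.88 × 3.5% = £3,469.65. Over-quota duty = £87,662.96 × 26.5% = £23,230.68.
Line duty = £3,469.65 + £23,230.68 = £26,700.33.
Line 3 (U-567, Belica, 2,848 kg, £38,732.80):
Base rate for U-567 is £4.30/kg.
Origin Belica is the FTA partner but U-567 is not on the preference list; base rate stands.
Duty = 2,848 × £4.30 = £12,246.40.
Total = £32,428.30 + £26,700.33 + £12,246.40 = £71,375.03.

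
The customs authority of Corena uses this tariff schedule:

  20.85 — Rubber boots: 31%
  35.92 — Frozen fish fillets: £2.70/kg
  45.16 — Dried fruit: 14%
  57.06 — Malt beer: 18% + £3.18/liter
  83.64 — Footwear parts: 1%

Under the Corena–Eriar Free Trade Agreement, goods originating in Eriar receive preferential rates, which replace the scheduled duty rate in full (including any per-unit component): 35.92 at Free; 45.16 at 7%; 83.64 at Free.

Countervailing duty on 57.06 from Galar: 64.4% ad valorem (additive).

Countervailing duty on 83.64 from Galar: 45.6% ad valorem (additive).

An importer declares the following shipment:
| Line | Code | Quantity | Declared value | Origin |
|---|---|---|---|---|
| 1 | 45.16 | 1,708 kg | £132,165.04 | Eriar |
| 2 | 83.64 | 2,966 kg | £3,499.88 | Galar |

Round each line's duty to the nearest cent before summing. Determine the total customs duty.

Line 1 (45.16, Eriar, 1,708 kg, £132,165.04):
Base rate for 45.16 is 14%.
Origin Eriar qualifies under the Corena–Eriar agreement and 45.16 is covered: preferential rate 7% applies instead.
Duty = £132,165.04 × 7% = £9,251.55.
Line 2 (83.64, Galar, 2,966 kg, £3,499.88):
Base rate for 83.64 is 1%.
83.64 has an FTA preferential rate, but origin Galar is not Eriar; base rate stands.
Additional duty on 83.64 from Galar: +45.6%. Applied ad valorem rate: 1% + 45.6% = 46.6%.
Duty = £3,499.88 × 46.6% = £1,630.94.
Total = £9,251.55 + £1,630.94 = £10,882.49.

£10,882.49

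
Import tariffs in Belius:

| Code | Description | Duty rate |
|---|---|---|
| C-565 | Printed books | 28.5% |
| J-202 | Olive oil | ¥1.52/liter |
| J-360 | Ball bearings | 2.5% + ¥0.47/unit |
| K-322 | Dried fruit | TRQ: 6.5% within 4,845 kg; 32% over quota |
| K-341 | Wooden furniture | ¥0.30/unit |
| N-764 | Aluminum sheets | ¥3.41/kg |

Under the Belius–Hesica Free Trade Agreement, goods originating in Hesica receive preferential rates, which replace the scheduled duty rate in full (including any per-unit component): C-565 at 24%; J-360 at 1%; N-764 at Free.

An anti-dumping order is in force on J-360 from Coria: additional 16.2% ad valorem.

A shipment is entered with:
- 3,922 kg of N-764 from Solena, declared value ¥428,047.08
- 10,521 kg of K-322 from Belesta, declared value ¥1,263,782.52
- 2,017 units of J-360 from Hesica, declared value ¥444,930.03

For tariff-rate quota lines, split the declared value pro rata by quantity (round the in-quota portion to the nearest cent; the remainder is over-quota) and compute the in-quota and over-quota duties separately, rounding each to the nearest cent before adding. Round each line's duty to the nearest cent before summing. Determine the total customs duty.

Line 1 (N-764, Solena, 3,922 kg, ¥428,047.08):
Base rate for N-764 is ¥3.41/kg.
N-764 has an FTA preferential rate, but origin Solena is not Hesica; base rate stands.
Duty = 3,922 × ¥3.41 = ¥13,374.02.
Line 2 (K-322, Belesta, 10,521 kg, ¥1,263,782.52):
Code K-322 is under a tariff-rate quota (threshold 4,845 kg). In-quota: 4,845 kg at 6.5%; over-quota: 5,676 kg at 32%.
Pro-rata value split: in-quota = ¥1,263,782.52 × 4,845/10,521 = ¥581,981.40; over-quota = ¥1,263,782.52 − ¥581,981.40 = ¥681,801.12.
In-quota duty = ¥581,981.40 × 6.5% = ¥37,828.79. Over-quota duty = ¥681,801.12 × 32% = ¥218,176.36.
Line duty = ¥37,828.79 + ¥218,176.36 = ¥256,005.15.
Line 3 (J-360, Hesica, 2,017 units, ¥444,930.03):
Base rate for J-360 is 2.5% + ¥0.47/unit.
Origin Hesica qualifies under the Belius–Hesica agreement and J-360 is covered: preferential rate 1% applies instead.
The additional-duty order on J-360 targets Coria, not Hesica; it does not apply.
Duty = ¥444,930.03 × 1% = ¥4,449.30.
Total = ¥13,374.02 + ¥256,005.15 + ¥4,449.30 = ¥273,828.47.

¥273,828.47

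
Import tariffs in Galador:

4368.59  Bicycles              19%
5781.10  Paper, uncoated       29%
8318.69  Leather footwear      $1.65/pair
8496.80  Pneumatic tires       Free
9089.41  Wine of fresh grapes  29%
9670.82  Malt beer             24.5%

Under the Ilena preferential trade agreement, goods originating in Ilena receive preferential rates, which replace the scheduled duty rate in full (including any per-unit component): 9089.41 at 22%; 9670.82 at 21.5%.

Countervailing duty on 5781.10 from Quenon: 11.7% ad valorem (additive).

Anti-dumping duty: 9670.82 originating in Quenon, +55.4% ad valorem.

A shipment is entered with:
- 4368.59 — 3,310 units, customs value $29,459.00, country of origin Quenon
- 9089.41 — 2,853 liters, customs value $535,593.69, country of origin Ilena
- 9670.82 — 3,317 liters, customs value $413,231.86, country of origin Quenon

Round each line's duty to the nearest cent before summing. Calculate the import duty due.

$453,600.08

Line 1 (4368.59, Quenon, 3,310 units, $29,459.00):
Base rate for 4368.59 is 19%.
Duty = $29,459.00 × 19% = $5,597.21.
Line 2 (9089.41, Ilena, 2,853 liters, $535,593.69):
Base rate for 9089.41 is 29%.
Origin Ilena qualifies under the Galador–Ilena agreement and 9089.41 is covered: preferential rate 22% applies instead.
Duty = $535,593.69 × 22% = $117,830.61.
Line 3 (9670.82, Quenon, 3,317 liters, $413,231.86):
Base rate for 9670.82 is 24.5%.
9670.82 has an FTA preferential rate, but origin Quenon is not Ilena; base rate stands.
Additional duty on 9670.82 from Quenon: +55.4%. Applied ad valorem rate: 24.5% + 55.4% = 79.9%.
Duty = $413,231.86 × 79.9% = $330,172.26.
Total = $5,597.21 + $117,830.61 + $330,172.26 = $453,600.08.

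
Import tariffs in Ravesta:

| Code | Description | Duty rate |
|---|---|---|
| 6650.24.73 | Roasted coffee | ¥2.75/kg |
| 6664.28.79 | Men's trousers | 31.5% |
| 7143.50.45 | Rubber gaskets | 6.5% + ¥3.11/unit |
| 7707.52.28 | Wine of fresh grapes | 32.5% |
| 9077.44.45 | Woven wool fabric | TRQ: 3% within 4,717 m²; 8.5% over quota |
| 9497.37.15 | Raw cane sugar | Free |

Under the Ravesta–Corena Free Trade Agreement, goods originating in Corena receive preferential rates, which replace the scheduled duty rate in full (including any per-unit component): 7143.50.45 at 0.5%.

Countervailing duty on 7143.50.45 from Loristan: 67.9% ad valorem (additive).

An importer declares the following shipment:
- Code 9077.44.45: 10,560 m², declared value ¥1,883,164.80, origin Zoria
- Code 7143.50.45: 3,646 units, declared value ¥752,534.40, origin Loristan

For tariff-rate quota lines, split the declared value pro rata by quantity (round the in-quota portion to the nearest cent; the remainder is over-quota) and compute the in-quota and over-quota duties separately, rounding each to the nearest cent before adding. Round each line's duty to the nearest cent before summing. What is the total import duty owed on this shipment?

¥685,028.62

Line 1 (9077.44.45, Zoria, 10,560 m², ¥1,883,164.80):
Code 9077.44.45 is under a tariff-rate quota (threshold 4,717 m²). In-quota: 4,717 m² at 3%; over-quota: 5,843 m² at 8.5%.
Pro-rata value split: in-quota = ¥1,883,164.80 × 4,717/10,560 = ¥841,182.61; over-quota = ¥1,883,164.80 − ¥841,182.61 = ¥1,041,982.19.
In-quota duty = ¥841,182.61 × 3% = ¥25,235.48. Over-quota duty = ¥1,041,982.19 × 8.5% = ¥88,568.49.
Line duty = ¥25,235.48 + ¥88,568.49 = ¥113,803.97.
Line 2 (7143.50.45, Loristan, 3,646 units, ¥752,534.40):
Base rate for 7143.50.45 is 6.5% + ¥3.11/unit.
7143.50.45 has an FTA preferential rate, but origin Loristan is not Corena; base rate stands.
Additional duty on 7143.50.45 from Loristan: +67.9%. Applied ad valorem rate: 6.5% + 67.9% = 74.4%.
Duty = ¥752,534.40 × 74.4% + 3,646 × ¥3.11 = ¥571,224.65.
Total = ¥113,803.97 + ¥571,224.65 = ¥685,028.62.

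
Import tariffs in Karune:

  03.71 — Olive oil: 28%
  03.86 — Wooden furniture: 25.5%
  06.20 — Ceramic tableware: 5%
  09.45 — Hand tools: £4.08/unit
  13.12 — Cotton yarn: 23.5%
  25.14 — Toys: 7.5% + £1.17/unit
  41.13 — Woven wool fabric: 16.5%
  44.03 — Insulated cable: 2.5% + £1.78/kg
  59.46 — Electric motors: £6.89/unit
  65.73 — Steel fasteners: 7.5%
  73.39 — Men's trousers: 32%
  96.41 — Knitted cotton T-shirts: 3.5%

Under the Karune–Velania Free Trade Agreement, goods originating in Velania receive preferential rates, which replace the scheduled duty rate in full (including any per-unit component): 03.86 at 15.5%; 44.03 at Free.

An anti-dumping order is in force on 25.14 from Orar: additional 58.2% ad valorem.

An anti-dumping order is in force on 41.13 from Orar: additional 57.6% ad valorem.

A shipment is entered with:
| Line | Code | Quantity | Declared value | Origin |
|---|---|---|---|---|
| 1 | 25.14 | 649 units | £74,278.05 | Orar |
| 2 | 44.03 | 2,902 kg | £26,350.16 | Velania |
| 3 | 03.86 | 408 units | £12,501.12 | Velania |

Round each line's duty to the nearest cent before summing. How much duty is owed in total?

£51,497.68

Line 1 (25.14, Orar, 649 units, £74,278.05):
Base rate for 25.14 is 7.5% + £1.17/unit.
Additional duty on 25.14 from Orar: +58.2%. Applied ad valorem rate: 7.5% + 58.2% = 65.7%.
Duty = £74,278.05 × 65.7% + 649 × £1.17 = £49,560.01.
Line 2 (44.03, Velania, 2,902 kg, £26,350.16):
Base rate for 44.03 is 2.5% + £1.78/kg.
Origin Velania qualifies under the Karune–Velania agreement and 44.03 is covered: preferential rate Free applies instead.
Duty = £26,350.16 × 0% = £0.00.
Line 3 (03.86, Velania, 408 units, £12,501.12):
Base rate for 03.86 is 25.5%.
Origin Velania qualifies under the Karune–Velania agreement and 03.86 is covered: preferential rate 15.5% applies instead.
Duty = £12,501.12 × 15.5% = £1,937.67.
Total = £49,560.01 + £0.00 + £1,937.67 = £51,497.68.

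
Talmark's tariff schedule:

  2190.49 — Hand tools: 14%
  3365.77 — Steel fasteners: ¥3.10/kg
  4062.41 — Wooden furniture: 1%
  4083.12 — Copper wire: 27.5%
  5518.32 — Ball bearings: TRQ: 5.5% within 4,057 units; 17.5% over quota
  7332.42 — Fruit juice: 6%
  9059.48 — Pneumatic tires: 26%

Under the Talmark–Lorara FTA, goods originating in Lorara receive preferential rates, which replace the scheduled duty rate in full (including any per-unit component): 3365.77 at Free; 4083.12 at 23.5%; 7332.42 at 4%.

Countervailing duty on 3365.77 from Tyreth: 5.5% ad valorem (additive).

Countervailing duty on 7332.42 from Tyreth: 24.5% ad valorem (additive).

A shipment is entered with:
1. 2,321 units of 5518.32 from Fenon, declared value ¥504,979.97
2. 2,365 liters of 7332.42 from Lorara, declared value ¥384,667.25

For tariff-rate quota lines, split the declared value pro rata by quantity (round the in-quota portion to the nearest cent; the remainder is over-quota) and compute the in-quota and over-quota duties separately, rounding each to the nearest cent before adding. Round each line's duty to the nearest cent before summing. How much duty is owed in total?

¥43,160.59

Line 1 (5518.32, Fenon, 2,321 units, ¥504,979.97):
Code 5518.32 is under a tariff-rate quota (threshold 4,057 units). Quantity 2,321 units is within the quota, so the in-quota rate 5.5% applies to the full value.
Duty = ¥504,979.97 × 5.5% = ¥27,773.90.
Line 2 (7332.42, Lorara, 2,365 liters, ¥384,667.25):
Base rate for 7332.42 is 6%.
Origin Lorara qualifies under the Talmark–Lorara agreement and 7332.42 is covered: preferential rate 4% applies instead.
The additional-duty order on 7332.42 targets Tyreth, not Lorara; it does not apply.
Duty = ¥384,667.25 × 4% = ¥15,386.69.
Total = ¥27,773.90 + ¥15,386.69 = ¥43,160.59.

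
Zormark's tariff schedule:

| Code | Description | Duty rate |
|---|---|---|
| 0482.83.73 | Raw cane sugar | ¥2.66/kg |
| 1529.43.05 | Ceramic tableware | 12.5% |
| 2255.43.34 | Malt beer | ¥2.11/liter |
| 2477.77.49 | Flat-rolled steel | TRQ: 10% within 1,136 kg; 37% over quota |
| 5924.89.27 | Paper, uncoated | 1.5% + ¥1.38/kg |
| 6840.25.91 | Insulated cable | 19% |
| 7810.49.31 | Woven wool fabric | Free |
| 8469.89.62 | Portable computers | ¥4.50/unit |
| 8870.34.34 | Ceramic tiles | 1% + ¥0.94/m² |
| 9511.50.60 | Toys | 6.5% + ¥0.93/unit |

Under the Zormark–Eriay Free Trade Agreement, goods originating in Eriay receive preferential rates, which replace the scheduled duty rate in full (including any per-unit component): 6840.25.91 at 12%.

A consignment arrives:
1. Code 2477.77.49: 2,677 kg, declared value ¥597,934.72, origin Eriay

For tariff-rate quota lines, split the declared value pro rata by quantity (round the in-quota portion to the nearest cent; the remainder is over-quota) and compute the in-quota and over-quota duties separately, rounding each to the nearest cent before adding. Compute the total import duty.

Line 1 (2477.77.49, Eriay, 2,677 kg, ¥597,934.72):
Code 2477.77.49 is under a tariff-rate quota (threshold 1,136 kg). In-quota: 1,136 kg at 10%; over-quota: 1,541 kg at 37%.
Pro-rata value split: in-quota = ¥597,934.72 × 1,136/2,677 = ¥253,736.96; over-quota = ¥597,934.72 − ¥253,736.96 = ¥344,197.76.
In-quota duty = ¥253,736.96 × 10% = ¥25,373.70. Over-quota duty = ¥344,197.76 × 37% = ¥127,353.17.
Line duty = ¥25,373.70 + ¥127,353.17 = ¥152,726.87.

¥152,726.87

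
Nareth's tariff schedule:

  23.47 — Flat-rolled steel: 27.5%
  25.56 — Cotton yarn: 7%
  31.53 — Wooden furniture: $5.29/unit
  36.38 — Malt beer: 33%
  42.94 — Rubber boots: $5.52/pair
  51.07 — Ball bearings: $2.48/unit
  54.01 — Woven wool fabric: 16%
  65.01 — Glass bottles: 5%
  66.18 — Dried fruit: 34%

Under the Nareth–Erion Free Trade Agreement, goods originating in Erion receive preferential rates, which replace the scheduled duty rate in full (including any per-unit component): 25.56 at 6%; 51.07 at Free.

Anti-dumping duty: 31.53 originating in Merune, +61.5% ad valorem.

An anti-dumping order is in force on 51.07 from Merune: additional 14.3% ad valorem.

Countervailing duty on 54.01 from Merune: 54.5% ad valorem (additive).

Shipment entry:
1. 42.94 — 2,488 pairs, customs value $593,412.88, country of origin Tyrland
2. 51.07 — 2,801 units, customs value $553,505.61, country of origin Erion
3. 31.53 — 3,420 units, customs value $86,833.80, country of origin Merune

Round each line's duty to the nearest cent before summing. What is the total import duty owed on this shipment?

$85,228.35

Line 1 (42.94, Tyrland, 2,488 pairs, $593,412.88):
Base rate for 42.94 is $5.52/pair.
Duty = 2,488 × $5.52 = $13,733.76.
Line 2 (51.07, Erion, 2,801 units, $553,505.61):
Base rate for 51.07 is $2.48/unit.
Origin Erion qualifies under the Nareth–Erion agreement and 51.07 is covered: preferential rate Free applies instead.
The additional-duty order on 51.07 targets Merune, not Erion; it does not apply.
Duty = $553,505.61 × 0% = $0.00.
Line 3 (31.53, Merune, 3,420 units, $86,833.80):
Base rate for 31.53 is $5.29/unit.
Additional duty on 31.53 from Merune: +61.5% ad valorem. Applied ad valorem rate = 61.5%.
Duty = $86,833.80 × 61.5% + 3,420 × $5.29 = $71,494.59.
Total = $13,733.76 + $0.00 + $71,494.59 = $85,228.35.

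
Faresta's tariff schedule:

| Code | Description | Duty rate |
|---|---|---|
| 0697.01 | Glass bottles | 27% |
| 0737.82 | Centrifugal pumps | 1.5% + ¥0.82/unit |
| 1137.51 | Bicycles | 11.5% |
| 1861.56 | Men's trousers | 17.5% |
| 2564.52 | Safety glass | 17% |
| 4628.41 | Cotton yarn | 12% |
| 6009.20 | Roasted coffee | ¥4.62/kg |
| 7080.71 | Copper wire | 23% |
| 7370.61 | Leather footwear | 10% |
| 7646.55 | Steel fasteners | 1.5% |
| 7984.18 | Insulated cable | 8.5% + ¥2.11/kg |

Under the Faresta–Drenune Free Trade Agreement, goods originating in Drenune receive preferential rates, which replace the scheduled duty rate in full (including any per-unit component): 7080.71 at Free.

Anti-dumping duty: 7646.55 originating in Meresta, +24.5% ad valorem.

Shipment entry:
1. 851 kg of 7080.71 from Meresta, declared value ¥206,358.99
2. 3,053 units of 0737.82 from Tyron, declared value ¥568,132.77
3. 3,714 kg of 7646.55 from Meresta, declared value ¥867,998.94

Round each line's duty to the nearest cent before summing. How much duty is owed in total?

¥284,167.74

Line 1 (7080.71, Meresta, 851 kg, ¥206,358.99):
Base rate for 7080.71 is 23%.
7080.71 has an FTA preferential rate, but origin Meresta is not Drenune; base rate stands.
Duty = ¥206,358.99 × 23% = ¥47,462.57.
Line 2 (0737.82, Tyron, 3,053 units, ¥568,132.77):
Base rate for 0737.82 is 1.5% + ¥0.82/unit.
Duty = ¥568,132.77 × 1.5% + 3,053 × ¥0.82 = ¥11,025.45.
Line 3 (7646.55, Meresta, 3,714 kg, ¥867,998.94):
Base rate for 7646.55 is 1.5%.
Additional duty on 7646.55 from Meresta: +24.5%. Applied ad valorem rate: 1.5% + 24.5% = 26%.
Duty = ¥867,998.94 × 26% = ¥225,679.72.
Total = ¥47,462.57 + ¥11,025.45 + ¥225,679.72 = ¥284,167.74.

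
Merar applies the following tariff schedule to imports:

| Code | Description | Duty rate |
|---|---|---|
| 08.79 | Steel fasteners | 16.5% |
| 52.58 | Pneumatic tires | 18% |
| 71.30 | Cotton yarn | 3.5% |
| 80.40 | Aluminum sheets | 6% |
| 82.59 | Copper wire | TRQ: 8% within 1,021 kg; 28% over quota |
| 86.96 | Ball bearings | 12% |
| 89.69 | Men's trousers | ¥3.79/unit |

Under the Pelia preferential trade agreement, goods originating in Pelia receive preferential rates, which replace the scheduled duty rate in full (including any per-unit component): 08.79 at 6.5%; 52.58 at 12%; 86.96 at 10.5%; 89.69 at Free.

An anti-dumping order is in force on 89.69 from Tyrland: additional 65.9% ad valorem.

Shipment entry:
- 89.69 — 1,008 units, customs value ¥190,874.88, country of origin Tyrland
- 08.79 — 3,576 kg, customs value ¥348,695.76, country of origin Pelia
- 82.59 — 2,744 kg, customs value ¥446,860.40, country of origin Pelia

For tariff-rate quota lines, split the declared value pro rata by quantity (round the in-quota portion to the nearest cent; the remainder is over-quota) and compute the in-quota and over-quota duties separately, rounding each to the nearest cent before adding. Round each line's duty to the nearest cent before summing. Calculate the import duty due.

¥244,139.03

Line 1 (89.69, Tyrland, 1,008 units, ¥190,874.88):
Base rate for 89.69 is ¥3.79/unit.
89.69 has an FTA preferential rate, but origin Tyrland is not Pelia; base rate stands.
Additional duty on 89.69 from Tyrland: +65.9% ad valorem. Applied ad valorem rate = 65.9%.
Duty = ¥190,874.88 × 65.9% + 1,008 × ¥3.79 = ¥129,606.87.
Line 2 (08.79, Pelia, 3,576 kg, ¥348,695.76):
Base rate for 08.79 is 16.5%.
Origin Pelia qualifies under the Merar–Pelia agreement and 08.79 is covered: preferential rate 6.5% applies instead.
Duty = ¥348,695.76 × 6.5% = ¥22,665.22.
Line 3 (82.59, Pelia, 2,744 kg, ¥446,860.40):
Code 82.59 is under a tariff-rate quota (threshold 1,021 kg). In-quota: 1,021 kg at 8%; over-quota: 1,723 kg at 28%.
Pro-rata value split: in-quota = ¥446,860.40 × 1,021/2,744 = ¥166,269.85; over-quota = ¥446,860.40 − ¥166,269.85 = ¥280,590.55.
In-quota duty = ¥166,269.85 × 8% = ¥13,301.59. Over-quota duty = ¥280,590.55 × 28% = ¥78,565.35.
Line duty = ¥13,301.59 + ¥78,565.35 = ¥91,866.94.
Total = ¥129,606.87 + ¥22,665.22 + ¥91,866.94 = ¥244,139.03.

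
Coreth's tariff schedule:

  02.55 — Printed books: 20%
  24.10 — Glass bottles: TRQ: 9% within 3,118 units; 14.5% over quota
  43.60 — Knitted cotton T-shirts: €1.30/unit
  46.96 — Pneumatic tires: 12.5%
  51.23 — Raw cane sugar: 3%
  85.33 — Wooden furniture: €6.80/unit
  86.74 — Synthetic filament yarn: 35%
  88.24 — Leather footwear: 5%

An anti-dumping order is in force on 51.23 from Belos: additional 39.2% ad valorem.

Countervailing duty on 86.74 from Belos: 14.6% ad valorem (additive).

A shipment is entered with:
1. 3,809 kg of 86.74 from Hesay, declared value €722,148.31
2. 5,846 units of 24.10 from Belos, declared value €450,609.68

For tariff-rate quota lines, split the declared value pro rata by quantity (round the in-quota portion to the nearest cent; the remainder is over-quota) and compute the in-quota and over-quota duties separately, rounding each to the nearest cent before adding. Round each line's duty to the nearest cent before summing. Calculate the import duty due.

Line 1 (86.74, Hesay, 3,809 kg, €722,148.31):
Base rate for 86.74 is 35%.
The additional-duty order on 86.74 targets Belos, not Hesay; it does not apply.
Duty = €722,148.31 × 35% = €252,751.91.
Line 2 (24.10, Belos, 5,846 units, €450,609.68):
Code 24.10 is under a tariff-rate quota (threshold 3,118 units). In-quota: 3,118 units at 9%; over-quota: 2,728 units at 14.5%.
Pro-rata value split: in-quota = €450,609.68 × 3,118/5,846 = €240,335.44; over-quota = €450,609.68 − €240,335.44 = €210,274.24.
In-quota duty = €240,335.44 × 9% = €21,630.19. Over-quota duty = €210,274.24 × 14.5% = €30,489.76.
Line duty = €21,630.19 + €30,489.76 = €52,119.95.
Total = €252,751.91 + €52,119.95 = €304,871.86.

€304,871.86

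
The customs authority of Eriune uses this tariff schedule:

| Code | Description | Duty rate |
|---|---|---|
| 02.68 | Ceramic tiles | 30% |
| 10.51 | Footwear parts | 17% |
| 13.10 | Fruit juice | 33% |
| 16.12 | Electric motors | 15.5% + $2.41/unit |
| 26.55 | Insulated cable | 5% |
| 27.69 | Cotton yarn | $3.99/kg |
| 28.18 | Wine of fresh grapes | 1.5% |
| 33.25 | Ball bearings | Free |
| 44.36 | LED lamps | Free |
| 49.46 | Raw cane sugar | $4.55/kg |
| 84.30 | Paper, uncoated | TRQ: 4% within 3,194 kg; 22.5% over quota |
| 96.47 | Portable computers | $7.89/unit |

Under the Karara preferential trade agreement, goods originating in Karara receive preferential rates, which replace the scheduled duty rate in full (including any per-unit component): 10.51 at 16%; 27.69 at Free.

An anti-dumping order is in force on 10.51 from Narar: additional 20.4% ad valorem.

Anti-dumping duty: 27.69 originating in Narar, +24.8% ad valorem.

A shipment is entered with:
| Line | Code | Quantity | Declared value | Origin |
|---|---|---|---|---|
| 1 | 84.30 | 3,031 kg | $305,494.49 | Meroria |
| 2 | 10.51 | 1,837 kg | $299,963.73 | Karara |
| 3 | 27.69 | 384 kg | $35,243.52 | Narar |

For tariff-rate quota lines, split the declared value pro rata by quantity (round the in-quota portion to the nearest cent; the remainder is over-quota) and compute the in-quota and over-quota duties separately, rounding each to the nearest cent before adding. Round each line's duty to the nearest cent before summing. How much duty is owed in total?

Line 1 (84.30, Meroria, 3,031 kg, $305,494.49):
Code 84.30 is under a tariff-rate quota (threshold 3,194 kg). Quantity 3,031 kg is within the quota, so the in-quota rate 4% applies to the full value.
Duty = $305,494.49 × 4% = $12,219.78.
Line 2 (10.51, Karara, 1,837 kg, $299,963.73):
Base rate for 10.51 is 17%.
Origin Karara qualifies under the Eriune–Karara agreement and 10.51 is covered: preferential rate 16% applies instead.
The additional-duty order on 10.51 targets Narar, not Karara; it does not apply.
Duty = $299,963.73 × 16% = $47,994.20.
Line 3 (27.69, Narar, 384 kg, $35,243.52):
Base rate for 27.69 is $3.99/kg.
27.69 has an FTA preferential rate, but origin Narar is not Karara; base rate stands.
Additional duty on 27.69 from Narar: +24.8% ad valorem. Applied ad valorem rate = 24.8%.
Duty = $35,243.52 × 24.8% + 384 × $3.99 = $10,272.55.
Total = $12,219.78 + $47,994.20 + $10,272.55 = $70,486.53.

$70,486.53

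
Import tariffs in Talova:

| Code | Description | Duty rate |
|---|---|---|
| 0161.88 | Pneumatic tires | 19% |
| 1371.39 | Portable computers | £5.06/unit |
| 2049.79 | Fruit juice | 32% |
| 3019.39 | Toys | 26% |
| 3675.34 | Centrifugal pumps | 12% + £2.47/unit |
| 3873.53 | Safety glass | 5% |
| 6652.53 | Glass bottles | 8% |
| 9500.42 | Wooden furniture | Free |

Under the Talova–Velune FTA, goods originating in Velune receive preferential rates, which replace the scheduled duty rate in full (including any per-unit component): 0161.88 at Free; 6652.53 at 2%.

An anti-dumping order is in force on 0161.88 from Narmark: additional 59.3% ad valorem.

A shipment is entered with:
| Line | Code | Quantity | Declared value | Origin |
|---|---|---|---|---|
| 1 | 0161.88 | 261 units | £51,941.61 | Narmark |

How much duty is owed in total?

£40,670.28

Line 1 (0161.88, Narmark, 261 units, £51,941.61):
Base rate for 0161.88 is 19%.
0161.88 has an FTA preferential rate, but origin Narmark is not Velune; base rate stands.
Additional duty on 0161.88 from Narmark: +59.3%. Applied ad valorem rate: 19% + 59.3% = 78.3%.
Duty = £51,941.61 × 78.3% = £40,670.28.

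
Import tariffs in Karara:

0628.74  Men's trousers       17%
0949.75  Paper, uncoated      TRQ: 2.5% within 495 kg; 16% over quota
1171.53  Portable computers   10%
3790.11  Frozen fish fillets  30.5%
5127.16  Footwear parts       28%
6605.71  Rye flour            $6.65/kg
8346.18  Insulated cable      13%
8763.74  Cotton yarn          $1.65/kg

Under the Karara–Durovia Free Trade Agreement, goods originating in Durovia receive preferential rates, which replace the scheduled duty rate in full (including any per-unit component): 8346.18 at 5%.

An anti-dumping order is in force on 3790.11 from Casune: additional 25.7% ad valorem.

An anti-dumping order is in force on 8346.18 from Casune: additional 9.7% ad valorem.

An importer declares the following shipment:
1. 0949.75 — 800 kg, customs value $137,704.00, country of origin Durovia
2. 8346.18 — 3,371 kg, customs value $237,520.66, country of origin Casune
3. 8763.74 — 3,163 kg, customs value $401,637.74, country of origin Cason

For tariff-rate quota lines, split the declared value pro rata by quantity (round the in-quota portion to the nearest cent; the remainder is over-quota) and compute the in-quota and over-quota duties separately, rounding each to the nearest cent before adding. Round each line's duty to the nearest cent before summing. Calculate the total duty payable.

Line 1 (0949.75, Durovia, 800 kg, $137,704.00):
Code 0949.75 is under a tariff-rate quota (threshold 495 kg). In-quota: 495 kg at 2.5%; over-quota: 305 kg at 16%.
Pro-rata value split: in-quota = $137,704.00 × 495/800 = $85,204.35; over-quota = $137,704.00 − $85,204.35 = $52,499.65.
In-quota duty = $85,204.35 × 2.5% = $2,130.11. Over-quota duty = $52,499.65 × 16% = $8,399.94.
Line duty = $2,130.11 + $8,399.94 = $10,530.05.
Line 2 (8346.18, Casune, 3,371 kg, $237,520.66):
Base rate for 8346.18 is 13%.
8346.18 has an FTA preferential rate, but origin Casune is not Durovia; base rate stands.
Additional duty on 8346.18 from Casune: +9.7%. Applied ad valorem rate: 13% + 9.7% = 22.7%.
Duty = $237,520.66 × 22.7% = $53,917.19.
Line 3 (8763.74, Cason, 3,163 kg, $401,637.74):
Base rate for 8763.74 is $1.65/kg.
Duty = 3,163 × $1.65 = $5,218.95.
Total = $10,530.05 + $53,917.19 + $5,218.95 = $69,666.19.

$69,666.19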